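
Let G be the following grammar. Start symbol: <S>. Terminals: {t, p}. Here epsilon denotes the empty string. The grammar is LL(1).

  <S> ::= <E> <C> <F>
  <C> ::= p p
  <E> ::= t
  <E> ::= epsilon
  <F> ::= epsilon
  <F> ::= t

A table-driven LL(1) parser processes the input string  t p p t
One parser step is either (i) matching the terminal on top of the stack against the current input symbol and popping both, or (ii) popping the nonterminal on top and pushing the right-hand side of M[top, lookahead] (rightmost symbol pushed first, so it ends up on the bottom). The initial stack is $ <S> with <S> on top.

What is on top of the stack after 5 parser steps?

p

     Stack          Input      Action
  1  $ <S>          t p p t $  expand <S> ::= <E> <C> <F>
  2  $ <F> <C> <E>  t p p t $  expand <E> ::= t
  3  $ <F> <C> t    t p p t $  match t
  4  $ <F> <C>      p p t $    expand <C> ::= p p
  5  $ <F> p p      p p t $    match p
Stack after step 5: $ <F> p (top = p).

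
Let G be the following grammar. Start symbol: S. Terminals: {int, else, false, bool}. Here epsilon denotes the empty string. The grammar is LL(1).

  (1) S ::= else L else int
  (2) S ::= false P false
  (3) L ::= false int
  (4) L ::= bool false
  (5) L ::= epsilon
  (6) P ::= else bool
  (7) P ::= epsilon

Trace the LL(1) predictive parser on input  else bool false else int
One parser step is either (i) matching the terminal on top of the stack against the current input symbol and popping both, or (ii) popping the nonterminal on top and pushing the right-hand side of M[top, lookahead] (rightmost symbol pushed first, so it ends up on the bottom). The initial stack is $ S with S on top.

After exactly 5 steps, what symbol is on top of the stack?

else

step 1: stack=$ S  input=else bool false else int $  — expand S ::= else L else int
step 2: stack=$ int else L else  input=else bool false else int $  — match else
step 3: stack=$ int else L  input=bool false else int $  — expand L ::= bool false
step 4: stack=$ int else false bool  input=bool false else int $  — match bool
step 5: stack=$ int else false  input=false else int $  — match false
Stack after step 5: $ int else (top = else).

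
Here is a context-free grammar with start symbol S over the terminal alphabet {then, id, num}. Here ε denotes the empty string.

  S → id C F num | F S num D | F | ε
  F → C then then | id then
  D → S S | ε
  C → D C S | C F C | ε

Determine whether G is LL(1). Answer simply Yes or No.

FIRST(S) = {ε, id, then}
FIRST(F) = {id, then}
FIRST(D) = {ε, id, then}
FIRST(C) = {ε, id, then}
FOLLOW(S) = {$, id, num, then}
FOLLOW(F) = {$, id, num, then}
FOLLOW(D) = {$, id, num, then}
FOLLOW(C) = {id, then}
Cell M[C, id] receives both C → D C S and C → C F C and C → ε — the grammar is not LL(1).

No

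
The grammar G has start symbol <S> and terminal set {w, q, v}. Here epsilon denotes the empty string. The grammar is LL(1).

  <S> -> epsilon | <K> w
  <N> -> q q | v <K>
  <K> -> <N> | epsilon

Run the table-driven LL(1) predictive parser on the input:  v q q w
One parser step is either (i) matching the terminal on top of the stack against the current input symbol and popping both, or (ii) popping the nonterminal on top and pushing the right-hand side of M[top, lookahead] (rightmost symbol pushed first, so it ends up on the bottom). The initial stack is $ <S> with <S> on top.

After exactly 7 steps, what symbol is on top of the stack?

     Stack      Input      Action
  1  $ <S>      v q q w $  expand <S> -> <K> w
  2  $ w <K>    v q q w $  expand <K> -> <N>
  3  $ w <N>    v q q w $  expand <N> -> v <K>
  4  $ w <K> v  v q q w $  match v
  5  $ w <K>    q q w $    expand <K> -> <N>
  6  $ w <N>    q q w $    expand <N> -> q q
  7  $ w q q    q q w $    match q
Stack after step 7: $ w q (top = q).

q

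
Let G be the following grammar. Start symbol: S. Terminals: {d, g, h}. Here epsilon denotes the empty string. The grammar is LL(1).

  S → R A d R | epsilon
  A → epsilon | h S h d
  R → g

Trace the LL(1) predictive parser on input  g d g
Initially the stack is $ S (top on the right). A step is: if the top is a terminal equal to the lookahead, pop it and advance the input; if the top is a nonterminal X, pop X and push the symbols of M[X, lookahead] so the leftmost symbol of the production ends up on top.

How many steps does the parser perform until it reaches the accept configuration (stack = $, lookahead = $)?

     Stack      Input    Action
  1  $ S        g d g $  expand S → R A d R
  2  $ R d A R  g d g $  expand R → g
  3  $ R d A g  g d g $  match g
  4  $ R d A    d g $    expand A → epsilon
  5  $ R d      d g $    match d
  6  $ R        g $      expand R → g
  7  $ g        g $      match g
Accept reached after 7 steps.

7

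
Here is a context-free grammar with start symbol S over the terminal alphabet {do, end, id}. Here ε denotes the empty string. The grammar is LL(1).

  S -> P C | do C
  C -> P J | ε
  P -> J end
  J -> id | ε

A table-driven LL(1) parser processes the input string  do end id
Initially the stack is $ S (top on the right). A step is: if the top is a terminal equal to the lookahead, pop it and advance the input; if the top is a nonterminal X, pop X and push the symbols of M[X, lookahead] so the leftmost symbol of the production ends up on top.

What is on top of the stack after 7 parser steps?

id

step 1: stack=$ S  input=do end id $  — expand S -> do C
step 2: stack=$ C do  input=do end id $  — match do
step 3: stack=$ C  input=end id $  — expand C -> P J
step 4: stack=$ J P  input=end id $  — expand P -> J end
step 5: stack=$ J end J  input=end id $  — expand J -> ε
step 6: stack=$ J end  input=end id $  — match end
step 7: stack=$ J  input=id $  — expand J -> id
Stack after step 7: $ id (top = id).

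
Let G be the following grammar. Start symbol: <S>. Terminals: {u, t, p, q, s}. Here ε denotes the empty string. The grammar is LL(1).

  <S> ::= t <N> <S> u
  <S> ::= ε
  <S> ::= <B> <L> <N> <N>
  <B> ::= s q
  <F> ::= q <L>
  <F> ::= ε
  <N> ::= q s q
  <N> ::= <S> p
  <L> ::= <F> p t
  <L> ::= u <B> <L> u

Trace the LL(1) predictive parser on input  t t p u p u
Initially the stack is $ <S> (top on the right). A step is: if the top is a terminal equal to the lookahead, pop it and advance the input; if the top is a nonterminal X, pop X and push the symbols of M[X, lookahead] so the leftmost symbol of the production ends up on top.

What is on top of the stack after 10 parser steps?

      Stack                  Input          Action
   1  $ <S>                  t t p u p u $  expand <S> ::= t <N> <S> u
   2  $ u <S> <N> t          t t p u p u $  match t
   3  $ u <S> <N>            t p u p u $    expand <N> ::= <S> p
   4  $ u <S> p <S>          t p u p u $    expand <S> ::= t <N> <S> u
   5  $ u <S> p u <S> <N> t  t p u p u $    match t
   6  $ u <S> p u <S> <N>    p u p u $      expand <N> ::= <S> p
   7  $ u <S> p u <S> p <S>  p u p u $      expand <S> ::= ε
   8  $ u <S> p u <S> p      p u p u $      match p
   9  $ u <S> p u <S>        u p u $        expand <S> ::= ε
  10  $ u <S> p u            u p u $        match u
Stack after step 10: $ u <S> p (top = p).

p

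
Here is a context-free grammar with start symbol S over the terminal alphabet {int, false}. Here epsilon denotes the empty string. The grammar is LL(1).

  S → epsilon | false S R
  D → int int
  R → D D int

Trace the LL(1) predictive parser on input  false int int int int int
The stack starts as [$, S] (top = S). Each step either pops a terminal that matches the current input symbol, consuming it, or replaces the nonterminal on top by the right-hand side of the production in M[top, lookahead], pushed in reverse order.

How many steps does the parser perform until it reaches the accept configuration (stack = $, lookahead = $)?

step 1: stack=$ S  input=false int int int int int $  — expand S → false S R
step 2: stack=$ R S false  input=false int int int int int $  — match false
step 3: stack=$ R S  input=int int int int int $  — expand S → epsilon
step 4: stack=$ R  input=int int int int int $  — expand R → D D int
step 5: stack=$ int D D  input=int int int int int $  — expand D → int int
step 6: stack=$ int D int int  input=int int int int int $  — match int
step 7: stack=$ int D int  input=int int int int $  — match int
step 8: stack=$ int D  input=int int int $  — expand D → int int
step 9: stack=$ int int int  input=int int int $  — match int
step 10: stack=$ int int  input=int int $  — match int
step 11: stack=$ int  input=int $  — match int
Accept reached after 11 steps.

11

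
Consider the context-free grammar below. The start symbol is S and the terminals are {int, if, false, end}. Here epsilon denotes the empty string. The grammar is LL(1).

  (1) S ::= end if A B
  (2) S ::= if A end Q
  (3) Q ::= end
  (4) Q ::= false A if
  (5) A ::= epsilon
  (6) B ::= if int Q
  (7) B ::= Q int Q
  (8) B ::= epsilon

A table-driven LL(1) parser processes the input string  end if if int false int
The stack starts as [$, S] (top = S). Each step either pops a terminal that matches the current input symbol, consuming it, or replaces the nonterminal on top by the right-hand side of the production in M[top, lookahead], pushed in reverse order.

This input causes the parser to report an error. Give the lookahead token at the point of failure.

int

      Stack         Input                      Action
   1  $ S           end if if int false int $  expand S ::= end if A B
   2  $ B A if end  end if if int false int $  match end
   3  $ B A if      if if int false int $      match if
   4  $ B A         if int false int $         expand A ::= epsilon
   5  $ B           if int false int $         expand B ::= if int Q
   6  $ Q int if    if int false int $         match if
   7  $ Q int       int false int $            match int
   8  $ Q           false int $                expand Q ::= false A if
   9  $ if A false  false int $                match false
  10  $ if A        int $                      error: M[A, int] is empty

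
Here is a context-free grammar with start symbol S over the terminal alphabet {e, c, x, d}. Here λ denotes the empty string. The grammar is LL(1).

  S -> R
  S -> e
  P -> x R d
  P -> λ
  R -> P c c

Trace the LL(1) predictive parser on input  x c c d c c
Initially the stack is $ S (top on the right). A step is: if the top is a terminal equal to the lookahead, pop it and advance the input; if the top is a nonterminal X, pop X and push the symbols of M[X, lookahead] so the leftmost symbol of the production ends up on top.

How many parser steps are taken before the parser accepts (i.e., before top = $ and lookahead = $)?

11

step 1: stack=$ S  input=x c c d c c $  — expand S -> R
step 2: stack=$ R  input=x c c d c c $  — expand R -> P c c
step 3: stack=$ c c P  input=x c c d c c $  — expand P -> x R d
step 4: stack=$ c c d R x  input=x c c d c c $  — match x
step 5: stack=$ c c d R  input=c c d c c $  — expand R -> P c c
step 6: stack=$ c c d c c P  input=c c d c c $  — expand P -> λ
step 7: stack=$ c c d c c  input=c c d c c $  — match c
step 8: stack=$ c c d c  input=c d c c $  — match c
step 9: stack=$ c c d  input=d c c $  — match d
step 10: stack=$ c c  input=c c $  — match c
step 11: stack=$ c  input=c $  — match c
Accept reached after 11 steps.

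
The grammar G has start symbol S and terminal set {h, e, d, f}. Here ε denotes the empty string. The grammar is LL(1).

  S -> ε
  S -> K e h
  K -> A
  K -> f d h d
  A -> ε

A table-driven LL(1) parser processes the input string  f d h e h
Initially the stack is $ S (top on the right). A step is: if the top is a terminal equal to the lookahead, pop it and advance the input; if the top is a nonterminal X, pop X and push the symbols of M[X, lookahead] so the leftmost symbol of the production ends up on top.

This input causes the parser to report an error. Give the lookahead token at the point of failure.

e

step 1: stack=$ S  input=f d h e h $  — expand S -> K e h
step 2: stack=$ h e K  input=f d h e h $  — expand K -> f d h d
step 3: stack=$ h e d h d f  input=f d h e h $  — match f
step 4: stack=$ h e d h d  input=d h e h $  — match d
step 5: stack=$ h e d h  input=h e h $  — match h
step 6: stack=$ h e d  input=e h $  — error: top is terminal d but lookahead is e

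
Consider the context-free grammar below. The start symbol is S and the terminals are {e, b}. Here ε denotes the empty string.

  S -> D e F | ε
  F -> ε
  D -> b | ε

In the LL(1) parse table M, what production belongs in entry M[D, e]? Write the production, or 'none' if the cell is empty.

FIRST(F): from F->ε we get {ε}. So FIRST(F) = {ε}.
FIRST(D): from D->b we get {b}; from D->ε we get {ε}. So FIRST(D) = {ε, b}.
FIRST(S): from S->D e F we get {b, e}; from S->ε we get {ε}. So FIRST(S) = {ε, b, e}.
FOLLOW(S) includes $ since S is the start symbol.
FOLLOW(D): in S->D e F, D is followed by e F with FIRST {e}. Thus FOLLOW(D) = {e}.
For D -> b: FIRST(b) = {b}, so it goes in M[D, t] for t ∈ {b}.
For D -> ε: FIRST(ε) = {ε}, so it goes in M[D, t] for t ∈ {}; since ε ∈ FIRST, also for every t ∈ FOLLOW(D) = {e}.

D -> ε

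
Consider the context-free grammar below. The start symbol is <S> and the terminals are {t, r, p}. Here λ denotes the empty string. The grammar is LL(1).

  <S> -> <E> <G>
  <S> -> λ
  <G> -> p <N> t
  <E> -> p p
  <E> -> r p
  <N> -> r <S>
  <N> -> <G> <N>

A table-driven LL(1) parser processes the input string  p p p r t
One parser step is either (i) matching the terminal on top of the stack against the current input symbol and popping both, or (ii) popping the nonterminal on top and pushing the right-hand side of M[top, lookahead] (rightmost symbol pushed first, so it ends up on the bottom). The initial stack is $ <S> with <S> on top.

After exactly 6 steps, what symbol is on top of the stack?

step 1: stack=$ <S>  input=p p p r t $  — expand <S> -> <E> <G>
step 2: stack=$ <G> <E>  input=p p p r t $  — expand <E> -> p p
step 3: stack=$ <G> p p  input=p p p r t $  — match p
step 4: stack=$ <G> p  input=p p r t $  — match p
step 5: stack=$ <G>  input=p r t $  — expand <G> -> p <N> t
step 6: stack=$ t <N> p  input=p r t $  — match p
Stack after step 6: $ t <N> (top = <N>).

<N>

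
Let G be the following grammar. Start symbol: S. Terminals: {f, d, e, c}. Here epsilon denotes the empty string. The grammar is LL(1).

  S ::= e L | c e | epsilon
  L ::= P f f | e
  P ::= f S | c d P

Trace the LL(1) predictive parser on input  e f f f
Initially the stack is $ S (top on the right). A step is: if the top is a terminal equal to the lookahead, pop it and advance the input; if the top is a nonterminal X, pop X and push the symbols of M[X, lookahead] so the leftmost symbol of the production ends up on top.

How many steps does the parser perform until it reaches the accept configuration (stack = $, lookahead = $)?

8

     Stack      Input      Action
  1  $ S        e f f f $  expand S ::= e L
  2  $ L e      e f f f $  match e
  3  $ L        f f f $    expand L ::= P f f
  4  $ f f P    f f f $    expand P ::= f S
  5  $ f f S f  f f f $    match f
  6  $ f f S    f f $      expand S ::= epsilon
  7  $ f f      f f $      match f
  8  $ f        f $        match f
Accept reached after 8 steps.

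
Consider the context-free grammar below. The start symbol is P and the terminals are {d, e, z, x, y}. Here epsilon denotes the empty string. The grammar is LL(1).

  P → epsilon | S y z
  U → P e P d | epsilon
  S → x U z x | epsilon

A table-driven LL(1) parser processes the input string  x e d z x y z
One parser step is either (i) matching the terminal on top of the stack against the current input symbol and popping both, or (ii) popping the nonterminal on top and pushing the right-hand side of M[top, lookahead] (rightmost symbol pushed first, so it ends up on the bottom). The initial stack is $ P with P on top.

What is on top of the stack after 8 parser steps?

z

step 1: stack=$ P  input=x e d z x y z $  — expand P → S y z
step 2: stack=$ z y S  input=x e d z x y z $  — expand S → x U z x
step 3: stack=$ z y x z U x  input=x e d z x y z $  — match x
step 4: stack=$ z y x z U  input=e d z x y z $  — expand U → P e P d
step 5: stack=$ z y x z d P e P  input=e d z x y z $  — expand P → epsilon
step 6: stack=$ z y x z d P e  input=e d z x y z $  — match e
step 7: stack=$ z y x z d P  input=d z x y z $  — expand P → epsilon
step 8: stack=$ z y x z d  input=d z x y z $  — match d
Stack after step 8: $ z y x z (top = z).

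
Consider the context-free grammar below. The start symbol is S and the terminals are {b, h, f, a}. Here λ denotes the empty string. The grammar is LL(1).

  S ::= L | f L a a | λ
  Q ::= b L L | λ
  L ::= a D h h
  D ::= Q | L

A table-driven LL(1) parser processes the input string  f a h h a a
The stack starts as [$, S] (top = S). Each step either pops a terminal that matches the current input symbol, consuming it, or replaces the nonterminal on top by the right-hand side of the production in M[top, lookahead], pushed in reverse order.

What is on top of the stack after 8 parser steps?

step 1: stack=$ S  input=f a h h a a $  — expand S ::= f L a a
step 2: stack=$ a a L f  input=f a h h a a $  — match f
step 3: stack=$ a a L  input=a h h a a $  — expand L ::= a D h h
step 4: stack=$ a a h h D a  input=a h h a a $  — match a
step 5: stack=$ a a h h D  input=h h a a $  — expand D ::= Q
step 6: stack=$ a a h h Q  input=h h a a $  — expand Q ::= λ
step 7: stack=$ a a h h  input=h h a a $  — match h
step 8: stack=$ a a h  input=h a a $  — match h
Stack after step 8: $ a a (top = a).

a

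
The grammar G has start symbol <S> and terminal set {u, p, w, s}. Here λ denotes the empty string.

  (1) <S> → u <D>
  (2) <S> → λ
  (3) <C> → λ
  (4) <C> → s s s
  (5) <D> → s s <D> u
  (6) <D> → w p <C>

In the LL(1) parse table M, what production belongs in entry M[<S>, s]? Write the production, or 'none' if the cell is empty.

none

FIRST(<S>): from <S>→u <D> we get {u}; from <S>→λ we get {λ}. So FIRST(<S>) = {λ, u}.
FIRST(<C>): from <C>→λ we get {λ}; from <C>→s s s we get {s}. So FIRST(<C>) = {λ, s}.
FIRST(<D>): from <D>→s s <D> u we get {s}; from <D>→w p <C> we get {w}. So FIRST(<D>) = {s, w}.
FOLLOW(<S>) includes $ since <S> is the start symbol.
FOLLOW(<S>): <S> appears on no right-hand side. Thus FOLLOW(<S>) = {$}.
For <S> → u <D>: FIRST(u <D>) = {u}, so it goes in M[<S>, t] for t ∈ {u}.
For <S> → λ: FIRST(λ) = {λ}, so it goes in M[<S>, t] for t ∈ {}; since λ ∈ FIRST, also for every t ∈ FOLLOW(<S>) = {$}.
None of these place a production in M[<S>, s].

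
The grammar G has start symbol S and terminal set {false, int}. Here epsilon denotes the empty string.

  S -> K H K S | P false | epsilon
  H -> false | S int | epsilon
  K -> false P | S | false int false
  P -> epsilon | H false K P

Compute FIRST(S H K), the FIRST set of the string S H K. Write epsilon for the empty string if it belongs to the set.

FIRST(S) = {epsilon, false, int}  (via K H K S, P false)
FIRST(H) = {epsilon, false, int}  (via S int)
FIRST(K) = {epsilon, false, int}  (via S)
FIRST(P) = {epsilon, false, int}  (via H false K P)
FIRST(S H K): take FIRST of each symbol in turn, carrying on past any symbol whose FIRST contains epsilon; result {epsilon, false, int}.

{epsilon, false, int}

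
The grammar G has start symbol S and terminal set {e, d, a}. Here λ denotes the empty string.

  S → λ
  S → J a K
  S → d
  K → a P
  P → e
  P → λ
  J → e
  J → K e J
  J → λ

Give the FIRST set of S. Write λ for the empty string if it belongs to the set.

{λ, a, d, e}

FIRST(K) = {a}
FIRST(P) = {λ, e}
FIRST(J) = {λ, a, e}  (via K e J)
FIRST(S) = {λ, a, d, e}  (via J a K)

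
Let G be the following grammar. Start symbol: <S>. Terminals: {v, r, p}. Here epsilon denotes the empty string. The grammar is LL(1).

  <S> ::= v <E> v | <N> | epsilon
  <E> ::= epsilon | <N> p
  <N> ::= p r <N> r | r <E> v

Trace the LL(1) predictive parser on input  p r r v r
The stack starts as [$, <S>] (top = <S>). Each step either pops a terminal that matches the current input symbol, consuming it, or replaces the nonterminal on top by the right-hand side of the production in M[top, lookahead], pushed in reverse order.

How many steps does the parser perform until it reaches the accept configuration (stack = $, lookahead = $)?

9

     Stack        Input        Action
  1  $ <S>        p r r v r $  expand <S> ::= <N>
  2  $ <N>        p r r v r $  expand <N> ::= p r <N> r
  3  $ r <N> r p  p r r v r $  match p
  4  $ r <N> r    r r v r $    match r
  5  $ r <N>      r v r $      expand <N> ::= r <E> v
  6  $ r v <E> r  r v r $      match r
  7  $ r v <E>    v r $        expand <E> ::= epsilon
  8  $ r v        v r $        match v
  9  $ r          r $          match r
Accept reached after 9 steps.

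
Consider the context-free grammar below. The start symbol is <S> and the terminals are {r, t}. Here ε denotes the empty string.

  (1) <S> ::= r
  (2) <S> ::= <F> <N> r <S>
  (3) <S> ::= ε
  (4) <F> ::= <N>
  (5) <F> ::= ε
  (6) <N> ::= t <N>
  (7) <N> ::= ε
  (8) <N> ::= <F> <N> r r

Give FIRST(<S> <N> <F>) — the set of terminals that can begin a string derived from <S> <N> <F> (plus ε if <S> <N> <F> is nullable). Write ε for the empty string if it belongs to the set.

FIRST(<S>) = {ε, r, t}  (via <F> <N> r <S>)
FIRST(<F>) = {ε, r, t}  (via <N>)
FIRST(<N>) = {ε, r, t}  (via <F> <N> r r)
FIRST(<S> <N> <F>): take FIRST of each symbol in turn, carrying on past any symbol whose FIRST contains ε; result {ε, r, t}.

{ε, r, t}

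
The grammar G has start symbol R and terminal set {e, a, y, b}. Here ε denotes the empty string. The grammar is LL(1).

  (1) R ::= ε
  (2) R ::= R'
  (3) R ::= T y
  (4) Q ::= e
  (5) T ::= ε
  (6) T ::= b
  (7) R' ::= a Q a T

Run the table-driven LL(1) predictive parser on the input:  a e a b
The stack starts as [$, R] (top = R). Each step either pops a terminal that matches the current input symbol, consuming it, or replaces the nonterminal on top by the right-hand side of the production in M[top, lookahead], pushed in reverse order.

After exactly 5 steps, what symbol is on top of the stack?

step 1: stack=$ R  input=a e a b $  — expand R ::= R'
step 2: stack=$ R'  input=a e a b $  — expand R' ::= a Q a T
step 3: stack=$ T a Q a  input=a e a b $  — match a
step 4: stack=$ T a Q  input=e a b $  — expand Q ::= e
step 5: stack=$ T a e  input=e a b $  — match e
Stack after step 5: $ T a (top = a).

a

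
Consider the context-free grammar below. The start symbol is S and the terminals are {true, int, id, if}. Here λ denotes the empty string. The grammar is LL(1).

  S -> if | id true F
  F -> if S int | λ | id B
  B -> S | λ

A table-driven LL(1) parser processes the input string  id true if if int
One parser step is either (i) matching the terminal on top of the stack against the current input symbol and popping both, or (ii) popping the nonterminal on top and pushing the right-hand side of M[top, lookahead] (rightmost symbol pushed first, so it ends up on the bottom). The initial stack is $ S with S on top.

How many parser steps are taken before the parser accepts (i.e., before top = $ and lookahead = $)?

     Stack        Input                Action
  1  $ S          id true if if int $  expand S -> id true F
  2  $ F true id  id true if if int $  match id
  3  $ F true     true if if int $     match true
  4  $ F          if if int $          expand F -> if S int
  5  $ int S if   if if int $          match if
  6  $ int S      if int $             expand S -> if
  7  $ int if     if int $             match if
  8  $ int        int $                match int
Accept reached after 8 steps.

8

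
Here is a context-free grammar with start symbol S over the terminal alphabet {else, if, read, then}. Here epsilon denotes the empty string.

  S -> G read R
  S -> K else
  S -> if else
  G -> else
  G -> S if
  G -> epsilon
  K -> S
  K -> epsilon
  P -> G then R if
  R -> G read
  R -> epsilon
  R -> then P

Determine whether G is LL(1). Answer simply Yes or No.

No

FIRST(S) = {else, if, read}
FIRST(G) = {epsilon, else, if, read}
FIRST(K) = {epsilon, else, if, read}
FIRST(P) = {else, if, read, then}
FIRST(R) = {epsilon, else, if, read, then}
FOLLOW(S) = {$, else, if}
FOLLOW(G) = {read, then}
FOLLOW(K) = {else}
FOLLOW(P) = {$, else, if}
FOLLOW(R) = {$, else, if}
Cell M[G, else] receives both G -> else and G -> S if — the grammar is not LL(1).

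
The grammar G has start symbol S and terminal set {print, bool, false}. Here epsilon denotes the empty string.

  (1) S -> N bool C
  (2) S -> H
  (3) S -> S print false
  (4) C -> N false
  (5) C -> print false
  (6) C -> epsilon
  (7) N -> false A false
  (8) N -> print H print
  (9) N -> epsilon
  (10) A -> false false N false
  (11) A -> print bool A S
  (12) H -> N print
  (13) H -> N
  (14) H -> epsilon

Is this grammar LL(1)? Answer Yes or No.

No

FIRST(S) = {epsilon, bool, false, print}
FIRST(C) = {epsilon, false, print}
FIRST(N) = {epsilon, false, print}
FIRST(A) = {false, print}
FIRST(H) = {epsilon, false, print}
FOLLOW(S) = {$, bool, false, print}
FOLLOW(C) = {$, bool, false, print}
FOLLOW(N) = {$, bool, false, print}
FOLLOW(A) = {bool, false, print}
FOLLOW(H) = {$, bool, false, print}
Cell M[C, false] receives both C -> N false and C -> epsilon — the grammar is not LL(1).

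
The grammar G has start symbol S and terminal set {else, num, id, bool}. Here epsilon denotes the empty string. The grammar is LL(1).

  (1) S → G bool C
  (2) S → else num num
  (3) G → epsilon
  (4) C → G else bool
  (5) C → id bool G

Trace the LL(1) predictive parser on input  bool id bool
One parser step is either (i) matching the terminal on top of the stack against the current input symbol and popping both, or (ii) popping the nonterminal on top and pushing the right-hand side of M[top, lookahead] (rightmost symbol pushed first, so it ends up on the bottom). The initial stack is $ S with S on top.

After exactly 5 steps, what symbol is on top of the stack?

step 1: stack=$ S  input=bool id bool $  — expand S → G bool C
step 2: stack=$ C bool G  input=bool id bool $  — expand G → epsilon
step 3: stack=$ C bool  input=bool id bool $  — match bool
step 4: stack=$ C  input=id bool $  — expand C → id bool G
step 5: stack=$ G bool id  input=id bool $  — match id
Stack after step 5: $ G bool (top = bool).

bool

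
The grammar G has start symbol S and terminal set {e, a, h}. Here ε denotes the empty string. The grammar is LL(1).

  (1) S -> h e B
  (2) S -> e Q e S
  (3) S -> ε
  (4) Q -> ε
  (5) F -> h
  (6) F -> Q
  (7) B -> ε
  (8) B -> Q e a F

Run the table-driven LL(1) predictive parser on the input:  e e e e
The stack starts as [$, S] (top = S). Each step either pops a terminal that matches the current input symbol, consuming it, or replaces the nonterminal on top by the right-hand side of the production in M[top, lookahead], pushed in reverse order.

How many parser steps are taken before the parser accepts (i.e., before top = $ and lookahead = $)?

step 1: stack=$ S  input=e e e e $  — expand S -> e Q e S
step 2: stack=$ S e Q e  input=e e e e $  — match e
step 3: stack=$ S e Q  input=e e e $  — expand Q -> ε
step 4: stack=$ S e  input=e e e $  — match e
step 5: stack=$ S  input=e e $  — expand S -> e Q e S
step 6: stack=$ S e Q e  input=e e $  — match e
step 7: stack=$ S e Q  input=e $  — expand Q -> ε
step 8: stack=$ S e  input=e $  — match e
step 9: stack=$ S  input=$  — expand S -> ε
Accept reached after 9 steps.

9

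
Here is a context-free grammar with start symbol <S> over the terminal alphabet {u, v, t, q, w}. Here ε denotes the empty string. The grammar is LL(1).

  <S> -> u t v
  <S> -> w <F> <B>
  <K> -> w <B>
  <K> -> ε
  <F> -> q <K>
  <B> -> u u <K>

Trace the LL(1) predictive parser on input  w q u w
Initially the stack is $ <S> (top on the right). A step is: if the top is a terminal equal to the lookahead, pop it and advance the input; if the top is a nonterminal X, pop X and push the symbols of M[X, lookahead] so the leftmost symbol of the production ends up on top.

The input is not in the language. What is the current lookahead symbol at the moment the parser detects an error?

step 1: stack=$ <S>  input=w q u w $  — expand <S> -> w <F> <B>
step 2: stack=$ <B> <F> w  input=w q u w $  — match w
step 3: stack=$ <B> <F>  input=q u w $  — expand <F> -> q <K>
step 4: stack=$ <B> <K> q  input=q u w $  — match q
step 5: stack=$ <B> <K>  input=u w $  — expand <K> -> ε
step 6: stack=$ <B>  input=u w $  — expand <B> -> u u <K>
step 7: stack=$ <K> u u  input=u w $  — match u
step 8: stack=$ <K> u  input=w $  — error: top is terminal u but lookahead is w

w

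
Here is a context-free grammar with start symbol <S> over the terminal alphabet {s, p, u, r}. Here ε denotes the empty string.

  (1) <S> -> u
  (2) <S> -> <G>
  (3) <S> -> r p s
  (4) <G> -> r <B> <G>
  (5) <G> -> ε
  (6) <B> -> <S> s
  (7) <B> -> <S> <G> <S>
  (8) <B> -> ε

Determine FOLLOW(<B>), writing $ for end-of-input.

{$, r, s, u}

FIRST(<G>): from <G>->r <B> <G> we get {r}; from <G>->ε we get {ε}. So FIRST(<G>) = {ε, r}.
FIRST(<S>): from <S>->u we get {u}; from <S>-><G> we get {ε, r}; from <S>->r p s we get {r}. So FIRST(<S>) = {ε, r, u}.
FIRST(<B>): from <B>-><S> s we get {r, s, u}; from <B>-><S> <G> <S> we get {ε, r, u}; from <B>->ε we get {ε}. So FIRST(<B>) = {ε, r, s, u}.
FOLLOW(<S>) includes $ since <S> is the start symbol.
FOLLOW(<S>): in <B>-><S> s, <S> is followed by s with FIRST {s}; in <B>-><S> <G> <S> (occurrence 1), <S> is followed by <G> <S> with FIRST {ε, r, u}; in <B>-><S> <G> <S> (occurrence 1), the suffix after <S> is nullable, so FOLLOW(<S>) ⊇ FOLLOW(<B>) = {$, r, s, u}; in <B>-><S> <G> <S> (occurrence 2), the suffix after <S> is empty, so FOLLOW(<S>) ⊇ FOLLOW(<B>) = {$, r, s, u}. Thus FOLLOW(<S>) = {$, r, s, u}.
FOLLOW(<G>): in <S>-><G>, the suffix after <G> is empty, so FOLLOW(<G>) ⊇ FOLLOW(<S>) = {$, r, s, u}; in <G>->r <B> <G>, the suffix after <G> is empty (adds nothing new); in <B>-><S> <G> <S>, <G> is followed by <S> with FIRST {ε, r, u}; in <B>-><S> <G> <S>, the suffix after <G> is nullable, so FOLLOW(<G>) ⊇ FOLLOW(<B>) = {$, r, s, u}. Thus FOLLOW(<G>) = {$, r, s, u}.
FOLLOW(<B>): in <G>->r <B> <G>, <B> is followed by <G> with FIRST {ε, r}; in <G>->r <B> <G>, the suffix after <B> is nullable, so FOLLOW(<B>) ⊇ FOLLOW(<G>) = {$, r, s, u}. Thus FOLLOW(<B>) = {$, r, s, u}.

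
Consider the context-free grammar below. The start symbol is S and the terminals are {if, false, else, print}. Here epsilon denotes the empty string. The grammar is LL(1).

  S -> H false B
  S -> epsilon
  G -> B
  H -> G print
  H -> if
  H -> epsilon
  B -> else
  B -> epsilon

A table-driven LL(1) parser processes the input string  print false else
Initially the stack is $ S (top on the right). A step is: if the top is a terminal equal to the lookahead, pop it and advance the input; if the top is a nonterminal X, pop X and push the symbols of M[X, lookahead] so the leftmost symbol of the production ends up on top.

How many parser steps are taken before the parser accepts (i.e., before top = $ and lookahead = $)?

     Stack              Input               Action
  1  $ S                print false else $  expand S -> H false B
  2  $ B false H        print false else $  expand H -> G print
  3  $ B false print G  print false else $  expand G -> B
  4  $ B false print B  print false else $  expand B -> epsilon
  5  $ B false print    print false else $  match print
  6  $ B false          false else $        match false
  7  $ B                else $              expand B -> else
  8  $ else             else $              match else
Accept reached after 8 steps.

8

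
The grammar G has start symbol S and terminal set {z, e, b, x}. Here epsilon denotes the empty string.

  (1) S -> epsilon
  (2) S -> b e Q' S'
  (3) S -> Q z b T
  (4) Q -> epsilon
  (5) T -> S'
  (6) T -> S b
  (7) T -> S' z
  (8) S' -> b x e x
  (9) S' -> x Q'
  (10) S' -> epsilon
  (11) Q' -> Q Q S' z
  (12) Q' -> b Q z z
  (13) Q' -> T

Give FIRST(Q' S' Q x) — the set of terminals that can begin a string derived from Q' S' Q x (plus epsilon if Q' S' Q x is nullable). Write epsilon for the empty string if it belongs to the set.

FIRST(Q) = {epsilon}
FIRST(S') = {epsilon, b, x}
FIRST(S) = {epsilon, b, z}  (via Q z b T)
FIRST(T) = {epsilon, b, x, z}  (via S', S b, S' z)
FIRST(Q') = {epsilon, b, x, z}  (via Q Q S' z, T)
FIRST(Q' S' Q x): take FIRST of each symbol in turn, carrying on past any symbol whose FIRST contains epsilon; result {b, x, z}.

{b, x, z}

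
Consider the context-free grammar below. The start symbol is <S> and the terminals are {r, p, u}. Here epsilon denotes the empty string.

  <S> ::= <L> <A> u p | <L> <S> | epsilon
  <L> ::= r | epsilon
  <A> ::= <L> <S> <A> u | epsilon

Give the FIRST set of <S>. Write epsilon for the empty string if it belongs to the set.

FIRST(<L>) = {epsilon, r}
FIRST(<S>) = {epsilon, r, u}  (via <L> <A> u p, <L> <S>)
FIRST(<A>) = {epsilon, r, u}  (via <L> <S> <A> u)

{epsilon, r, u}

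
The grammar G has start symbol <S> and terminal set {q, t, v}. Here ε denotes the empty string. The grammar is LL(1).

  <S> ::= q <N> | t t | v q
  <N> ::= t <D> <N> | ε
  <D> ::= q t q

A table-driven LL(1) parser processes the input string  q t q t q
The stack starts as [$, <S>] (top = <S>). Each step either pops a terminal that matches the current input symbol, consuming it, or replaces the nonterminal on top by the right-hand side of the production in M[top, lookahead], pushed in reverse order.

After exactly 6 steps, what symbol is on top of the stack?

t

     Stack        Input        Action
  1  $ <S>        q t q t q $  expand <S> ::= q <N>
  2  $ <N> q      q t q t q $  match q
  3  $ <N>        t q t q $    expand <N> ::= t <D> <N>
  4  $ <N> <D> t  t q t q $    match t
  5  $ <N> <D>    q t q $      expand <D> ::= q t q
  6  $ <N> q t q  q t q $      match q
Stack after step 6: $ <N> q t (top = t).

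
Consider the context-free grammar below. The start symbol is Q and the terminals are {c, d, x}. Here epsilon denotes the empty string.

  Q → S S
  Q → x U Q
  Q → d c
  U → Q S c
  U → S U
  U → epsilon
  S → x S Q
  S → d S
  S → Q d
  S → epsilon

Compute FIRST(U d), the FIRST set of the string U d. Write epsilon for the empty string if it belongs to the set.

{c, d, x}

FIRST(Q): from Q→S S we get {epsilon, d, x}; from Q→x U Q we get {x}; from Q→d c we get {d}. So FIRST(Q) = {epsilon, d, x}.
FIRST(S): from S→x S Q we get {x}; from S→d S we get {d}; from S→Q d we get {d, x}; from S→epsilon we get {epsilon}. So FIRST(S) = {epsilon, d, x}.
FIRST(U): from U→Q S c we get {c, d, x}; from U→S U we get {epsilon, c, d, x}; from U→epsilon we get {epsilon}. So FIRST(U) = {epsilon, c, d, x}.
FIRST(U d): take FIRST of each symbol in turn, carrying on past any symbol whose FIRST contains epsilon; result {c, d, x}.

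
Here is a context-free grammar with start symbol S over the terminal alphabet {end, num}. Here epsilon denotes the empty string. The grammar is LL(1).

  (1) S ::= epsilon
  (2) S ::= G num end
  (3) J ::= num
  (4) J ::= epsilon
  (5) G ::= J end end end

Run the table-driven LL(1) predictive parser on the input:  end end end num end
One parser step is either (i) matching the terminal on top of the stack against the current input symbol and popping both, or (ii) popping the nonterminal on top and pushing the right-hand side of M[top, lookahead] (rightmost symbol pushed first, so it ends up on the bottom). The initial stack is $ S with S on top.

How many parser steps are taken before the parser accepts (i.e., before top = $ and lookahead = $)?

8

     Stack                    Input                  Action
  1  $ S                      end end end num end $  expand S ::= G num end
  2  $ end num G              end end end num end $  expand G ::= J end end end
  3  $ end num end end end J  end end end num end $  expand J ::= epsilon
  4  $ end num end end end    end end end num end $  match end
  5  $ end num end end        end end num end $      match end
  6  $ end num end            end num end $          match end
  7  $ end num                num end $              match num
  8  $ end                    end $                  match end
Accept reached after 8 steps.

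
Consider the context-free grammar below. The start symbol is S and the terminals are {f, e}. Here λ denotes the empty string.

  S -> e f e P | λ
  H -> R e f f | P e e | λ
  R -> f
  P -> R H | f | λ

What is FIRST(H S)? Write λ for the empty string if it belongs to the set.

FIRST(S): from S->e f e P we get {e}; from S->λ we get {λ}. So FIRST(S) = {λ, e}.
FIRST(R): from R->f we get {f}. So FIRST(R) = {f}.
FIRST(P): from P->R H we get {f}; from P->f we get {f}; from P->λ we get {λ}. So FIRST(P) = {λ, f}.
FIRST(H): from H->R e f f we get {f}; from H->P e e we get {e, f}; from H->λ we get {λ}. So FIRST(H) = {λ, e, f}.
FIRST(H S): take FIRST of each symbol in turn, carrying on past any symbol whose FIRST contains λ; result {λ, e, f}.

{λ, e, f}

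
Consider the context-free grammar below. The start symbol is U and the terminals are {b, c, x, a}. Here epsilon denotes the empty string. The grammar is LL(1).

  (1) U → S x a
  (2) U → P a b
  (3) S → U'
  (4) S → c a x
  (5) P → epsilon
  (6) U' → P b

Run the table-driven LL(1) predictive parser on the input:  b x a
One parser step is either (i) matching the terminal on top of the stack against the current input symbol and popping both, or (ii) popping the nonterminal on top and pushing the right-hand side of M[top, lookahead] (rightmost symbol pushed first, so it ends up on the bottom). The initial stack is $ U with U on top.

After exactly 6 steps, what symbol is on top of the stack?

step 1: stack=$ U  input=b x a $  — expand U → S x a
step 2: stack=$ a x S  input=b x a $  — expand S → U'
step 3: stack=$ a x U'  input=b x a $  — expand U' → P b
step 4: stack=$ a x b P  input=b x a $  — expand P → epsilon
step 5: stack=$ a x b  input=b x a $  — match b
step 6: stack=$ a x  input=x a $  — match x
Stack after step 6: $ a (top = a).

a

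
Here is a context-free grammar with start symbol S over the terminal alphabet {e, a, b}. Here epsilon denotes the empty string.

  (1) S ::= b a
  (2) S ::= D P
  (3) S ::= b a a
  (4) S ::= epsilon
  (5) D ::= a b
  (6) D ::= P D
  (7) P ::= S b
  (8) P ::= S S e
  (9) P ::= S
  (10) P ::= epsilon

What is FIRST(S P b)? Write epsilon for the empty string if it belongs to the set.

FIRST(S): from S::=b a we get {b}; from S::=D P we get {a, b, e}; from S::=b a a we get {b}; from S::=epsilon we get {epsilon}. So FIRST(S) = {epsilon, a, b, e}.
FIRST(P): from P::=S b we get {a, b, e}; from P::=S S e we get {a, b, e}; from P::=S we get {epsilon, a, b, e}; from P::=epsilon we get {epsilon}. So FIRST(P) = {epsilon, a, b, e}.
FIRST(D): from D::=a b we get {a}; from D::=P D we get {a, b, e}. So FIRST(D) = {a, b, e}.
FIRST(S P b): take FIRST of each symbol in turn, carrying on past any symbol whose FIRST contains epsilon; result {a, b, e}.

{a, b, e}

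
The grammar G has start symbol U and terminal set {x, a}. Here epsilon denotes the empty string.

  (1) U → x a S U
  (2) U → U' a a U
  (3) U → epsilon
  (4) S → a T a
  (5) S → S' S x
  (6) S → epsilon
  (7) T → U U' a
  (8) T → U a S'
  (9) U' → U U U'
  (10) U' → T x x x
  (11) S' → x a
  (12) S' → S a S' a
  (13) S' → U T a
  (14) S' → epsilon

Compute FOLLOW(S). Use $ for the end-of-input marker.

{$, a, x}

FIRST(U) = {epsilon, a, x}  (via U' a a U)
FIRST(S) = {epsilon, a, x}  (via S' S x)
FIRST(T) = {a, x}  (via U U' a, U a S')
FIRST(U') = {a, x}  (via U U U', T x x x)
FIRST(S') = {epsilon, a, x}  (via S a S' a, U T a)
FOLLOW(U) includes $ since U is the start symbol.
FOLLOW(U): in U→x a S U, the suffix after U is empty (adds nothing new); in U→U' a a U, the suffix after U is empty (adds nothing new); in T→U U' a, U is followed by U' a with FIRST {a, x}; in T→U a S', U is followed by a S' with FIRST {a}; in U'→U U U' (occurrence 1), U is followed by U U' with FIRST {a, x}; in U'→U U U' (occurrence 2), U is followed by U' with FIRST {a, x}; in S'→U T a, U is followed by T a with FIRST {a, x}. Thus FOLLOW(U) = {$, a, x}.
FOLLOW(S): in U→x a S U, S is followed by U with FIRST {epsilon, a, x}; in U→x a S U, the suffix after S is nullable, so FOLLOW(S) ⊇ FOLLOW(U) = {$, a, x}; in S→S' S x, S is followed by x with FIRST {x}; in S'→S a S' a, S is followed by a S' a with FIRST {a}. Thus FOLLOW(S) = {$, a, x}.
FOLLOW(T): in S→a T a, T is followed by a with FIRST {a}; in U'→T x x x, T is followed by x x x with FIRST {x}; in S'→U T a, T is followed by a with FIRST {a}. Thus FOLLOW(T) = {a, x}.
FOLLOW(U'): in U→U' a a U, U' is followed by a a U with FIRST {a}; in T→U U' a, U' is followed by a with FIRST {a}; in U'→U U U', the suffix after U' is empty (adds nothing new). Thus FOLLOW(U') = {a}.
FOLLOW(S'): in S→S' S x, S' is followed by S x with FIRST {a, x}; in T→U a S', the suffix after S' is empty, so FOLLOW(S') ⊇ FOLLOW(T) = {a, x}; in S'→S a S' a, S' is followed by a with FIRST {a}. Thus FOLLOW(S') = {a, x}.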